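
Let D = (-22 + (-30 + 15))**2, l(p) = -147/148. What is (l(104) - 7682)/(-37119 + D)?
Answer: 1137083/5291000 ≈ 0.21491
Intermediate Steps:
l(p) = -147/148 (l(p) = -147*1/148 = -147/148)
D = 1369 (D = (-22 - 15)**2 = (-37)**2 = 1369)
(l(104) - 7682)/(-37119 + D) = (-147/148 - 7682)/(-37119 + 1369) = -1137083/148/(-35750) = -1137083/148*(-1/35750) = 1137083/5291000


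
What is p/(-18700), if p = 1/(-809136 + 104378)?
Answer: 1/13178974600 ≈ 7.5878e-11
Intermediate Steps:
p = -1/704758 (p = 1/(-704758) = -1/704758 ≈ -1.4189e-6)
p/(-18700) = -1/704758/(-18700) = -1/704758*(-1/18700) = 1/13178974600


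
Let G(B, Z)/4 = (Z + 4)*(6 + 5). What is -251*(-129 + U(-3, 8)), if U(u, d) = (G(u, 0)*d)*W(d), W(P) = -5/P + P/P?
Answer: -100149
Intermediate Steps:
G(B, Z) = 176 + 44*Z (G(B, Z) = 4*((Z + 4)*(6 + 5)) = 4*((4 + Z)*11) = 4*(44 + 11*Z) = 176 + 44*Z)
W(P) = 1 - 5/P (W(P) = -5/P + 1 = 1 - 5/P)
U(u, d) = -880 + 176*d (U(u, d) = ((176 + 44*0)*d)*((-5 + d)/d) = ((176 + 0)*d)*((-5 + d)/d) = (176*d)*((-5 + d)/d) = -880 + 176*d)
-251*(-129 + U(-3, 8)) = -251*(-129 + (-880 + 176*8)) = -251*(-129 + (-880 + 1408)) = -251*(-129 + 528) = -251*399 = -100149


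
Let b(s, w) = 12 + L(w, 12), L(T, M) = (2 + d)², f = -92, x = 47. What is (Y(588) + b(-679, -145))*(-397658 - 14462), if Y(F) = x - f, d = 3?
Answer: -72533120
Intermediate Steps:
L(T, M) = 25 (L(T, M) = (2 + 3)² = 5² = 25)
Y(F) = 139 (Y(F) = 47 - 1*(-92) = 47 + 92 = 139)
b(s, w) = 37 (b(s, w) = 12 + 25 = 37)
(Y(588) + b(-679, -145))*(-397658 - 14462) = (139 + 37)*(-397658 - 14462) = 176*(-412120) = -72533120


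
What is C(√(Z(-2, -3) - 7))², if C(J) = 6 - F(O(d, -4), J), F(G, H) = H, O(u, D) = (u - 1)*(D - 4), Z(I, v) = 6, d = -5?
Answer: (6 - I)² ≈ 35.0 - 12.0*I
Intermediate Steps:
O(u, D) = (-1 + u)*(-4 + D)
C(J) = 6 - J
C(√(Z(-2, -3) - 7))² = (6 - √(6 - 7))² = (6 - √(-1))² = (6 - I)²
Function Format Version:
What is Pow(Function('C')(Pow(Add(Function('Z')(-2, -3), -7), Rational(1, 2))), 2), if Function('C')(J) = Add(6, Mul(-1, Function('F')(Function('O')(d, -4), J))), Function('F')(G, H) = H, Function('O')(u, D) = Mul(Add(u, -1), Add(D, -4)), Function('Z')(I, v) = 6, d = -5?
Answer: Pow(Add(6, Mul(-1, I)), 2) ≈ Add(35.000, Mul(-12.000, I))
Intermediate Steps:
Function('O')(u, D) = Mul(Add(-1, u), Add(-4, D))
Function('C')(J) = Add(6, Mul(-1, J))
Pow(Function('C')(Pow(Add(Function('Z')(-2, -3), -7), Rational(1, 2))), 2) = Pow(Add(6, Mul(-1, Pow(Add(6, -7), Rational(1, 2)))), 2) = Pow(Add(6, Mul(-1, Pow(-1, Rational(1, 2)))), 2) = Pow(Add(6, Mul(-1, I)), 2)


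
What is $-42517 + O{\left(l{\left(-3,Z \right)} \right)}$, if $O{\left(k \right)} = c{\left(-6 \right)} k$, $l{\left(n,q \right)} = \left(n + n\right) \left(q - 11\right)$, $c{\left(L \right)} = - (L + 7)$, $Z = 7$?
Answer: $-42541$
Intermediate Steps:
$c{\left(L \right)} = -7 - L$ ($c{\left(L \right)} = - (7 + L) = -7 - L$)
$l{\left(n,q \right)} = 2 n \left(-11 + q\right)$
$O{\left(k \right)} = - k$ ($O{\left(k \right)} = \left(-7 - -6\right) k = \left(-7 + 6\right) k = - k$)
$-42517 + O{\left(l{\left(-3,Z \right)} \right)} = -42517 - 2 \left(-3\right) \left(-11 + 7\right) = -42517 - 2 \left(-3\right) \left(-4\right) = -42517 - 24 = -42541$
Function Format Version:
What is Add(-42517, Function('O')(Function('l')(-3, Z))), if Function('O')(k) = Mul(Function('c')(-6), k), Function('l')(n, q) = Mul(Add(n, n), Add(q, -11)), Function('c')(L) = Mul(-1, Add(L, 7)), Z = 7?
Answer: -42541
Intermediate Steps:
Function('c')(L) = Add(-7, Mul(-1, L)) (Function('c')(L) = Mul(-1, Add(7, L)) = Add(-7, Mul(-1, L)))
Function('l')(n, q) = Mul(2, n, Add(-11, q)) (Function('l')(n, q) = Mul(Mul(2, n), Add(-11, q)) = Mul(2, n, Add(-11, q)))
Function('O')(k) = Mul(-1, k) (Function('O')(k) = Mul(Add(-7, Mul(-1, -6)), k) = Mul(Add(-7, 6), k) = Mul(-1, k))
Add(-42517, Function('O')(Function('l')(-3, Z))) = Add(-42517, Mul(-1, Mul(2, -3, Add(-11, 7)))) = Add(-42517, Mul(-1, Mul(2, -3, -4))) = Add(-42517, Mul(-1, 24)) = Add(-42517, -24) = -42541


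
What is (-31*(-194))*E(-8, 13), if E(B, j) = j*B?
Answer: -625456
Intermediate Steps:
E(B, j) = B*j
(-31*(-194))*E(-8, 13) = (-31*(-194))*(-8*13) = 6014*(-104) = -625456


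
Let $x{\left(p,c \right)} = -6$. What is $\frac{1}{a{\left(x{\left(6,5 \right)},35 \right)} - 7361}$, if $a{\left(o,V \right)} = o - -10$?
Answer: $- \frac{1}{7357} \approx -0.00013592$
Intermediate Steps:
$a{\left(o,V \right)} = 10 + o$ ($a{\left(o,V \right)} = o + 10 = 10 + o$)
$\frac{1}{a{\left(x{\left(6,5 \right)},35 \right)} - 7361} = \frac{1}{\left(10 - 6\right) - 7361} = \frac{1}{4 - 7361} = \frac{1}{-7357} = - \frac{1}{7357}$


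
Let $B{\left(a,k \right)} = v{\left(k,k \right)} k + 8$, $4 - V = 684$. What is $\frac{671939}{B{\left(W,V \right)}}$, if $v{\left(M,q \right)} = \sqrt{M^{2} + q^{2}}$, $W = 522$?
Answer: $- \frac{671939}{53453439992} - \frac{4854759275 \sqrt{2}}{6681679999} \approx -1.0275$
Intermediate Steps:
$V = -680$ ($V = 4 - 684 = -680$)
$B{\left(a,k \right)} = 8 + k \sqrt{2} \sqrt{k^{2}}$ ($B{\left(a,k \right)} = \sqrt{k^{2} + k^{2}} k + 8 = \sqrt{2 k^{2}} k + 8 = \sqrt{2} \sqrt{k^{2}} k + 8 = k \sqrt{2} \sqrt{k^{2}} + 8 = 8 + k \sqrt{2} \sqrt{k^{2}}$)
$\frac{671939}{B{\left(W,V \right)}} = \frac{671939}{8 - 680 \sqrt{2} \sqrt{\left(-680\right)^{2}}} = \frac{671939}{8 - 680 \sqrt{2} \sqrt{462400}} = \frac{671939}{8 - 680 \sqrt{2} \cdot 680} = \frac{671939}{8 - 462400 \sqrt{2}}$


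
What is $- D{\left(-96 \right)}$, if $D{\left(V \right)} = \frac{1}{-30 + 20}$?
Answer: $\frac{1}{10} \approx 0.1$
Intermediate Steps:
$D{\left(V \right)} = - \frac{1}{10}$ ($D{\left(V \right)} = \frac{1}{-10} = - \frac{1}{10}$)
$- D{\left(-96 \right)} = \left(-1\right) \left(- \frac{1}{10}\right) = \frac{1}{10}$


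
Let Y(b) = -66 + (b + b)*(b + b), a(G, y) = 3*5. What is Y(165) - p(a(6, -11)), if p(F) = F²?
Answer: 108609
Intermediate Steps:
a(G, y) = 15
Y(b) = -66 + 4*b² (Y(b) = -66 + (2*b)*(2*b) = -66 + 4*b²)
Y(165) - p(a(6, -11)) = (-66 + 4*165²) - 1*15² = (-66 + 4*27225) - 1*225 = (-66 + 108900) - 225 = 108834 - 225 = 108609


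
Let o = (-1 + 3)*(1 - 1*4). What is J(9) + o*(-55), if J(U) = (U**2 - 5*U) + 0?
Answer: 366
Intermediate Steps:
J(U) = U**2 - 5*U
o = -6 (o = 2*(1 - 4) = 2*(-3) = -6)
J(9) + o*(-55) = 9*(-5 + 9) - 6*(-55) = 9*4 + 330 = 36 + 330 = 366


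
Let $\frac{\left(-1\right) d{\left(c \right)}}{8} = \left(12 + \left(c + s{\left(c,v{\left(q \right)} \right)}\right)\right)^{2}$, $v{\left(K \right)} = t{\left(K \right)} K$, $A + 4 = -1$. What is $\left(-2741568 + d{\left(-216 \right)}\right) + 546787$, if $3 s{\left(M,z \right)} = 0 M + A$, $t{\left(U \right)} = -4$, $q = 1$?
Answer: $- \frac{22798541}{9} \approx -2.5332 \cdot 10^{6}$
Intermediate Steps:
$A = -5$ ($A = -4 - 1 = -5$)
$v{\left(K \right)} = - 4 K$
$s{\left(M,z \right)} = - \frac{5}{3}$ ($s{\left(M,z \right)} = \frac{0 M - 5}{3} = \frac{0 - 5}{3} = \frac{1}{3} \left(-5\right) = - \frac{5}{3}$)
$d{\left(c \right)} = - 8 \left(\frac{31}{3} + c\right)^{2}$ ($d{\left(c \right)} = - 8 \left(12 + \left(c - \frac{5}{3}\right)\right)^{2} = - 8 \left(12 + \left(- \frac{5}{3} + c\right)\right)^{2} = - 8 \left(\frac{31}{3} + c\right)^{2}$)
$\left(-2741568 + d{\left(-216 \right)}\right) + 546787 = \left(-2741568 - \frac{8 \left(31 + 3 \left(-216\right)\right)^{2}}{9}\right) + 546787 = \left(-2741568 - \frac{8 \left(31 - 648\right)^{2}}{9}\right) + 546787 = \left(-2741568 - \frac{8 \left(-617\right)^{2}}{9}\right) + 546787 = \left(-2741568 - \frac{3045512}{9}\right) + 546787 = - \frac{27719624}{9} + 546787 = - \frac{22798541}{9}$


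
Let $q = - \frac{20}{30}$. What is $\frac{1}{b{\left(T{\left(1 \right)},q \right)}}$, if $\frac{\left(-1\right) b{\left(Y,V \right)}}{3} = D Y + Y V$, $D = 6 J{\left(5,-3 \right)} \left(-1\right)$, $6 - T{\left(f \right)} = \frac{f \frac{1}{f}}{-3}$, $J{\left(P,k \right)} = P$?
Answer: $\frac{3}{1748} \approx 0.0017162$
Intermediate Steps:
$q = - \frac{2}{3}$ ($q = \left(-20\right) \frac{1}{30} = - \frac{2}{3} \approx -0.66667$)
$T{\left(f \right)} = \frac{19}{3}$ ($T{\left(f \right)} = 6 - \frac{f \frac{1}{f}}{-3} = 6 - 1 \left(- \frac{1}{3}\right) = 6 - - \frac{1}{3} = 6 + \frac{1}{3} = \frac{19}{3}$)
$D = -30$ ($D = 6 \cdot 5 \left(-1\right) = 30 \left(-1\right) = -30$)
$b{\left(Y,V \right)} = 90 Y - 3 V Y$ ($b{\left(Y,V \right)} = - 3 \left(- 30 Y + Y V\right) = - 3 \left(- 30 Y + V Y\right) = 90 Y - 3 V Y$)
$\frac{1}{b{\left(T{\left(1 \right)},q \right)}} = \frac{1}{3 \cdot \frac{19}{3} \left(30 - - \frac{2}{3}\right)} = \frac{1}{3 \cdot \frac{19}{3} \left(30 + \frac{2}{3}\right)} = \frac{1}{3 \cdot \frac{19}{3} \cdot \frac{92}{3}} = \frac{1}{\frac{1748}{3}} = \frac{3}{1748}$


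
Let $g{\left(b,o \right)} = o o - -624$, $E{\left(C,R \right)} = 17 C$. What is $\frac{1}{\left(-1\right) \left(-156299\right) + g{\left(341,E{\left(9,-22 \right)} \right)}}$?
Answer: $\frac{1}{180332} \approx 5.5453 \cdot 10^{-6}$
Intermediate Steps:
$g{\left(b,o \right)} = 624 + o^{2}$ ($g{\left(b,o \right)} = o^{2} + 624 = 624 + o^{2}$)
$\frac{1}{\left(-1\right) \left(-156299\right) + g{\left(341,E{\left(9,-22 \right)} \right)}} = \frac{1}{\left(-1\right) \left(-156299\right) + \left(624 + \left(17 \cdot 9\right)^{2}\right)} = \frac{1}{156299 + \left(624 + 153^{2}\right)} = \frac{1}{156299 + \left(624 + 23409\right)} = \frac{1}{156299 + 24033} = \frac{1}{180332}$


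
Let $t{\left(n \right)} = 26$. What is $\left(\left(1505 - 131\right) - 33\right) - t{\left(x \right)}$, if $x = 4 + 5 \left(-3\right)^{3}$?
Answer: $1315$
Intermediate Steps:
$x = -131$ ($x = 4 + 5 \left(-27\right) = 4 - 135 = -131$)
$\left(\left(1505 - 131\right) - 33\right) - t{\left(x \right)} = \left(\left(1505 - 131\right) - 33\right) - 26 = \left(1374 - 33\right) - 26 = 1341 - 26 = 1315$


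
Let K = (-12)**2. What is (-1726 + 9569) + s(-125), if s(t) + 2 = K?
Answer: 7985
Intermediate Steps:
K = 144
s(t) = 142 (s(t) = -2 + 144 = 142)
(-1726 + 9569) + s(-125) = (-1726 + 9569) + 142 = 7843 + 142 = 7985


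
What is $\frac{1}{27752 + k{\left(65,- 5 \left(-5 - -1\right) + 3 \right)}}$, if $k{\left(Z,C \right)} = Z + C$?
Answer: $\frac{1}{27840} \approx 3.592 \cdot 10^{-5}$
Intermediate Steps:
$k{\left(Z,C \right)} = C + Z$
$\frac{1}{27752 + k{\left(65,- 5 \left(-5 - -1\right) + 3 \right)}} = \frac{1}{27752 + \left(\left(- 5 \left(-5 - -1\right) + 3\right) + 65\right)} = \frac{1}{27752 + \left(\left(- 5 \left(-5 + 1\right) + 3\right) + 65\right)} = \frac{1}{27752 + \left(\left(\left(-5\right) \left(-4\right) + 3\right) + 65\right)} = \frac{1}{27752 + \left(\left(20 + 3\right) + 65\right)} = \frac{1}{27752 + \left(23 + 65\right)} = \frac{1}{27752 + 88} = \frac{1}{27840}$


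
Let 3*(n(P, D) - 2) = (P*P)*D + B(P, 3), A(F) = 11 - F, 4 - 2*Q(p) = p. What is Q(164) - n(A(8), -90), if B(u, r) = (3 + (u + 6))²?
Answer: 140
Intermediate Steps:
Q(p) = 2 - p/2
B(u, r) = (9 + u)² (B(u, r) = (3 + (6 + u))² = (9 + u)²)
n(P, D) = 2 + (9 + P)²/3 + D*P²/3 (n(P, D) = 2 + ((P*P)*D + (9 + P)²)/3 = 2 + (P²*D + (9 + P)²)/3 = 2 + (D*P² + (9 + P)²)/3 = 2 + ((9 + P)² + D*P²)/3 = 2 + ((9 + P)²/3 + D*P²/3) = 2 + (9 + P)²/3 + D*P²/3)
Q(164) - n(A(8), -90) = (2 - ½*164) - (2 + (9 + (11 - 1*8))²/3 + (⅓)*(-90)*(11 - 1*8)²) = (2 - 82) - (2 + (9 + (11 - 8))²/3 + (⅓)*(-90)*(11 - 8)²) = -80 - (2 + (9 + 3)²/3 + (⅓)*(-90)*3²) = -80 - (2 + (⅓)*12² + (⅓)*(-90)*9) = -80 - (2 + (⅓)*144 - 270) = -80 - (2 + 48 - 270) = -80 - 1*(-220) = -80 + 220 = 140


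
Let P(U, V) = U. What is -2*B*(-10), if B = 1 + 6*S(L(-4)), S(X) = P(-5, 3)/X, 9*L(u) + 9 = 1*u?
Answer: 5660/13 ≈ 435.38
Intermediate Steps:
L(u) = -1 + u/9 (L(u) = -1 + (1*u)/9 = -1 + u/9)
S(X) = -5/X
B = 283/13 (B = 1 + 6*(-5/(-1 + (⅑)*(-4))) = 1 + 6*(-5/(-1 - 4/9)) = 1 + 6*(-5/(-13/9)) = 1 + 6*(-5*(-9/13)) = 1 + 6*(45/13) = 1 + 270/13 = 283/13 ≈ 21.769)
-2*B*(-10) = -2*283/13*(-10) = -566/13*(-10) = 5660/13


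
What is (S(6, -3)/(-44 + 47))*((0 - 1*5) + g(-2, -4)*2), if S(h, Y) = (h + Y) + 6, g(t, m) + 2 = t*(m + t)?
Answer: 45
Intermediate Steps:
g(t, m) = -2 + t*(m + t)
S(h, Y) = 6 + Y + h (S(h, Y) = (Y + h) + 6 = 6 + Y + h)
(S(6, -3)/(-44 + 47))*((0 - 1*5) + g(-2, -4)*2) = ((6 - 3 + 6)/(-44 + 47))*((0 - 1*5) + (-2 + (-2)² - 4*(-2))*2) = (9/3)*((0 - 5) + (-2 + 4 + 8)*2) = (9*(⅓))*(-5 + 10*2) = 3*(-5 + 20) = 3*15 = 45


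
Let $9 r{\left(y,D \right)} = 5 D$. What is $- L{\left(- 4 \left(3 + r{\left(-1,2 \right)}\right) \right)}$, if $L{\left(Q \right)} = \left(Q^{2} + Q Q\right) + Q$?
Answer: $- \frac{42476}{81} \approx -524.39$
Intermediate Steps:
$r{\left(y,D \right)} = \frac{5 D}{9}$
$L{\left(Q \right)} = Q + 2 Q^{2}$ ($L{\left(Q \right)} = \left(Q^{2} + Q^{2}\right) + Q = 2 Q^{2} + Q = Q + 2 Q^{2}$)
$- L{\left(- 4 \left(3 + r{\left(-1,2 \right)}\right) \right)} = - - 4 \left(3 + \frac{5}{9} \cdot 2\right) \left(1 + 2 \left(- 4 \left(3 + \frac{5}{9} \cdot 2\right)\right)\right) = - - 4 \left(3 + \frac{10}{9}\right) \left(1 + 2 \left(- 4 \left(3 + \frac{10}{9}\right)\right)\right) = - \left(-4\right) \frac{37}{9} \left(1 + 2 \left(\left(-4\right) \frac{37}{9}\right)\right) = - \frac{\left(-148\right) \left(1 + 2 \left(- \frac{148}{9}\right)\right)}{9} = - \frac{\left(-148\right) \left(1 - \frac{296}{9}\right)}{9} = - \frac{\left(-148\right) \left(-287\right)}{9 \cdot 9} = \left(-1\right) \frac{42476}{81} = - \frac{42476}{81}$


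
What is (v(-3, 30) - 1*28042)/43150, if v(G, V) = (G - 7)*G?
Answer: -14006/21575 ≈ -0.64918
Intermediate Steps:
v(G, V) = G*(-7 + G) (v(G, V) = (-7 + G)*G = G*(-7 + G))
(v(-3, 30) - 1*28042)/43150 = (-3*(-7 - 3) - 1*28042)/43150 = (-3*(-10) - 28042)*(1/43150) = (30 - 28042)*(1/43150) = -28012*1/43150 = -14006/21575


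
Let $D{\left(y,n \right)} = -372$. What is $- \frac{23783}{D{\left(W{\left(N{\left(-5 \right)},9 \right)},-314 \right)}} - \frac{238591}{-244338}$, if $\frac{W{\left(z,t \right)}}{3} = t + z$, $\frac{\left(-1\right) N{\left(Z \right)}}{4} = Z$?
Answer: $\frac{983307751}{15148956} \approx 64.909$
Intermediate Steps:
$N{\left(Z \right)} = - 4 Z$
$W{\left(z,t \right)} = 3 t + 3 z$ ($W{\left(z,t \right)} = 3 \left(t + z\right) = 3 t + 3 z$)
$- \frac{23783}{D{\left(W{\left(N{\left(-5 \right)},9 \right)},-314 \right)}} - \frac{238591}{-244338} = - \frac{23783}{-372} - \frac{238591}{-244338} = \left(-23783\right) \left(- \frac{1}{372}\right) - - \frac{238591}{244338} = \frac{23783}{372} + \frac{238591}{244338} = \frac{983307751}{15148956}$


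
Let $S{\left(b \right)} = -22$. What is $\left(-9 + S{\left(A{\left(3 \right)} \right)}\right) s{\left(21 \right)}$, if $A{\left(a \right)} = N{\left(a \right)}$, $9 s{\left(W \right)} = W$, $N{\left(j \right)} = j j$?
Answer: $- \frac{217}{3} \approx -72.333$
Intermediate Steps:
$N{\left(j \right)} = j^{2}$
$s{\left(W \right)} = \frac{W}{9}$
$A{\left(a \right)} = a^{2}$
$\left(-9 + S{\left(A{\left(3 \right)} \right)}\right) s{\left(21 \right)} = \left(-9 - 22\right) \frac{1}{9} \cdot 21 = \left(-31\right) \frac{7}{3} = - \frac{217}{3}$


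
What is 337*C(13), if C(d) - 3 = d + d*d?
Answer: 62345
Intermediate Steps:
C(d) = 3 + d + d² (C(d) = 3 + (d + d*d) = 3 + (d + d²) = 3 + d + d²)
337*C(13) = 337*(3 + 13 + 13²) = 337*(3 + 13 + 169) = 337*185 = 62345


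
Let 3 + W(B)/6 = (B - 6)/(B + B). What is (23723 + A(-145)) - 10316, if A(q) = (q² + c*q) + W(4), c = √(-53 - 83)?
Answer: 68825/2 - 290*I*√34 ≈ 34413.0 - 1691.0*I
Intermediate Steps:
W(B) = -18 + 3*(-6 + B)/B (W(B) = -18 + 6*((B - 6)/(B + B)) = -18 + 6*((-6 + B)/((2*B))) = -18 + 6*((-6 + B)*(1/(2*B))) = -18 + 6*((-6 + B)/(2*B)) = -18 + 3*(-6 + B)/B)
c = 2*I*√34 (c = √(-136) = 2*I*√34 ≈ 11.662*I)
A(q) = -39/2 + q² + 2*I*q*√34 (A(q) = (q² + (2*I*√34)*q) + (-15 - 18/4) = (q² + 2*I*q*√34) + (-15 - 18*¼) = (q² + 2*I*q*√34) + (-15 - 9/2) = (q² + 2*I*q*√34) - 39/2 = -39/2 + q² + 2*I*q*√34)
(23723 + A(-145)) - 10316 = (23723 + (-39/2 + (-145)² + 2*I*(-145)*√34)) - 10316 = (23723 + (-39/2 + 21025 - 290*I*√34)) - 10316 = (23723 + (42011/2 - 290*I*√34)) - 10316 = (89457/2 - 290*I*√34) - 10316 = 68825/2 - 290*I*√34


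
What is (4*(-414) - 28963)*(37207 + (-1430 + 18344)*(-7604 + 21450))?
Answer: -7171840941169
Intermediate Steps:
(4*(-414) - 28963)*(37207 + (-1430 + 18344)*(-7604 + 21450)) = (-1656 - 28963)*(37207 + 16914*13846) = -30619*(37207 + 234191244) = -30619*234228451 = -7171840941169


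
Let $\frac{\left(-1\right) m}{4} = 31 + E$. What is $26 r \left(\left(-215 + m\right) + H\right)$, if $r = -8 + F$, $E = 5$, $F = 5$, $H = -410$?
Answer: $59982$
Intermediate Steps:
$r = -3$ ($r = -8 + 5 = -3$)
$m = -144$ ($m = - 4 \left(31 + 5\right) = \left(-4\right) 36 = -144$)
$26 r \left(\left(-215 + m\right) + H\right) = 26 \left(-3\right) \left(\left(-215 - 144\right) - 410\right) = - 78 \left(-359 - 410\right) = \left(-78\right) \left(-769\right) = 59982$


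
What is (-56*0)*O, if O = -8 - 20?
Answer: 0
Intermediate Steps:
O = -28
(-56*0)*O = -56*0*(-28) = 0*(-28) = 0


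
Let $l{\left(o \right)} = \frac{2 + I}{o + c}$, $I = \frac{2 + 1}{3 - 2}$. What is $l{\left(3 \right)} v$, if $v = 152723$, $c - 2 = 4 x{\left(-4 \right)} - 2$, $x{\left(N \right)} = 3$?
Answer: $\frac{152723}{3} \approx 50908.0$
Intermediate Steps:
$I = 3$ ($I = \frac{3}{1} = 3 \cdot 1 = 3$)
$c = 12$ ($c = 2 + \left(4 \cdot 3 - 2\right) = 2 + \left(12 - 2\right) = 2 + 10 = 12$)
$l{\left(o \right)} = \frac{5}{12 + o}$ ($l{\left(o \right)} = \frac{2 + 3}{o + 12} = \frac{5}{12 + o}$)
$l{\left(3 \right)} v = \frac{5}{12 + 3} \cdot 152723 = \frac{5}{15} \cdot 152723 = 5 \cdot \frac{1}{15} \cdot 152723 = \frac{1}{3} \cdot 152723 = \frac{152723}{3}$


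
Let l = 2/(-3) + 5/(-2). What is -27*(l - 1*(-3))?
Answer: 9/2 ≈ 4.5000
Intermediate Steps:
l = -19/6 (l = 2*(-⅓) + 5*(-½) = -⅔ - 5/2 = -19/6 ≈ -3.1667)
-27*(l - 1*(-3)) = -27*(-19/6 - 1*(-3)) = -27*(-19/6 + 3) = -27*(-⅙) = 9/2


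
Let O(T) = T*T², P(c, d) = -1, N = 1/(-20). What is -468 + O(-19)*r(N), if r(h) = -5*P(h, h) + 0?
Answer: -34763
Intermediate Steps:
N = -1/20 ≈ -0.050000
r(h) = 5 (r(h) = -5*(-1) + 0 = 5 + 0 = 5)
O(T) = T³
-468 + O(-19)*r(N) = -468 + (-19)³*5 = -468 - 6859*5 = -468 - 34295 = -34763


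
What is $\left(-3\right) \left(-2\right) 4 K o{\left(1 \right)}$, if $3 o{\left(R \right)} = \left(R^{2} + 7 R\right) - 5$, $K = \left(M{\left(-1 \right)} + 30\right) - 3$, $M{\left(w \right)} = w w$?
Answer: $672$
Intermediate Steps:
$M{\left(w \right)} = w^{2}$
$K = 28$ ($K = \left(\left(-1\right)^{2} + 30\right) - 3 = \left(1 + 30\right) - 3 = 31 - 3 = 28$)
$o{\left(R \right)} = - \frac{5}{3} + \frac{R^{2}}{3} + \frac{7 R}{3}$ ($o{\left(R \right)} = \frac{\left(R^{2} + 7 R\right) - 5}{3} = \frac{-5 + R^{2} + 7 R}{3} = - \frac{5}{3} + \frac{R^{2}}{3} + \frac{7 R}{3}$)
$\left(-3\right) \left(-2\right) 4 K o{\left(1 \right)} = \left(-3\right) \left(-2\right) 4 \cdot 28 \left(- \frac{5}{3} + \frac{1^{2}}{3} + \frac{7}{3} \cdot 1\right) = 6 \cdot 4 \cdot 28 \left(- \frac{5}{3} + \frac{1}{3} \cdot 1 + \frac{7}{3}\right) = 24 \cdot 28 \left(- \frac{5}{3} + \frac{1}{3} + \frac{7}{3}\right) = 672 \cdot 1 = 672$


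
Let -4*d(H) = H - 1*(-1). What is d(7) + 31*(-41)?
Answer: -1273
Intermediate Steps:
d(H) = -¼ - H/4 (d(H) = -(H - 1*(-1))/4 = -(H + 1)/4 = -(1 + H)/4 = -¼ - H/4)
d(7) + 31*(-41) = (-¼ - ¼*7) + 31*(-41) = (-¼ - 7/4) - 1271 = -2 - 1271 = -1273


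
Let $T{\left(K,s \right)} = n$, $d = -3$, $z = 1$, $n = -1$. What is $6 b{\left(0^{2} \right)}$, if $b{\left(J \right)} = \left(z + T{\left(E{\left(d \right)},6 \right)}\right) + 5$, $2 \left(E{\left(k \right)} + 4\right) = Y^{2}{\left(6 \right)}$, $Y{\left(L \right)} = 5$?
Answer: $30$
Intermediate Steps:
$E{\left(k \right)} = \frac{17}{2}$ ($E{\left(k \right)} = -4 + \frac{5^{2}}{2} = -4 + \frac{1}{2} \cdot 25 = -4 + \frac{25}{2} = \frac{17}{2}$)
$T{\left(K,s \right)} = -1$
$b{\left(J \right)} = 5$ ($b{\left(J \right)} = \left(1 - 1\right) + 5 = 0 + 5 = 5$)
$6 b{\left(0^{2} \right)} = 6 \cdot 5 = 30$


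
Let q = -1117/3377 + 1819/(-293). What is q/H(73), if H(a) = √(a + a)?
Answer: -3235022*√146/72230653 ≈ -0.54117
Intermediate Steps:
H(a) = √2*√a (H(a) = √(2*a) = √2*√a)
q = -6470044/989461 (q = -1117*1/3377 + 1819*(-1/293) = -1117/3377 - 1819/293 = -6470044/989461 ≈ -6.5390)
q/H(73) = -6470044*√146/146/989461 = -3235022*√146/72230653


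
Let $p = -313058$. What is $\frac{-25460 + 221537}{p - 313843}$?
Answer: $- \frac{65359}{208967} \approx -0.31277$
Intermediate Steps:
$\frac{-25460 + 221537}{p - 313843} = \frac{-25460 + 221537}{-313058 - 313843} = \frac{196077}{-626901} = 196077 \left(- \frac{1}{626901}\right) = - \frac{65359}{208967}$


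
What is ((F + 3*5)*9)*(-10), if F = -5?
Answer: -900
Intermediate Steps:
((F + 3*5)*9)*(-10) = ((-5 + 3*5)*9)*(-10) = ((-5 + 15)*9)*(-10) = (10*9)*(-10) = 90*(-10) = -900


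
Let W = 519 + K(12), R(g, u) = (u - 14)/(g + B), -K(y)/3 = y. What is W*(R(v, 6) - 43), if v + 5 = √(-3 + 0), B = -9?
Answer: -4078935/199 + 3864*I*√3/199 ≈ -20497.0 + 33.631*I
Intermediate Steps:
K(y) = -3*y
v = -5 + I*√3 (v = -5 + √(-3 + 0) = -5 + √(-3) = -5 + I*√3 ≈ -5.0 + 1.732*I)
R(g, u) = (-14 + u)/(-9 + g) (R(g, u) = (u - 14)/(g - 9) = (-14 + u)/(-9 + g))
W = 483 (W = 519 - 3*12 = 519 - 36 = 483)
W*(R(v, 6) - 43) = 483*((-14 + 6)/(-9 + (-5 + I*√3)) - 43) = 483*(-8/(-14 + I*√3) - 43) = 483*(-43 - 8/(-14 + I*√3)) = -20769 - 3864/(-14 + I*√3)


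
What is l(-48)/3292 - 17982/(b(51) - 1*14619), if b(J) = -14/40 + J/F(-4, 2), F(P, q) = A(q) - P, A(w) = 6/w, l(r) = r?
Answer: 2047337772/1683602047 ≈ 1.2160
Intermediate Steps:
F(P, q) = -P + 6/q (F(P, q) = 6/q - P = -P + 6/q)
b(J) = -7/20 + J/7 (b(J) = -14/40 + J/(-1*(-4) + 6/2) = -14*1/40 + J/(4 + 6*(½)) = -7/20 + J/(4 + 3) = -7/20 + J/7)
l(-48)/3292 - 17982/(b(51) - 1*14619) = -48/3292 - 17982/((-7/20 + (⅐)*51) - 1*14619) = -48*1/3292 - 17982/((-7/20 + 51/7) - 14619) = -12/823 - 17982/(971/140 - 14619) = -12/823 - 17982/(-2045689/140) = -12/823 - 17982*(-140/2045689) = -12/823 + 2517480/2045689 = 2047337772/1683602047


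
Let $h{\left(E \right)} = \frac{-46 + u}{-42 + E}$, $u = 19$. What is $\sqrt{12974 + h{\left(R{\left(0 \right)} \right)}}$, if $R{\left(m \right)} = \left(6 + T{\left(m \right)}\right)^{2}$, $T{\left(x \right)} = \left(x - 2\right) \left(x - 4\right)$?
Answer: $\frac{\sqrt{307687226}}{154} \approx 113.9$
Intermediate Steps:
$T{\left(x \right)} = \left(-4 + x\right) \left(-2 + x\right)$ ($T{\left(x \right)} = \left(-2 + x\right) \left(-4 + x\right) = \left(-4 + x\right) \left(-2 + x\right)$)
$R{\left(m \right)} = \left(14 + m^{2} - 6 m\right)^{2}$ ($R{\left(m \right)} = \left(6 + \left(8 + m^{2} - 6 m\right)\right)^{2} = \left(14 + m^{2} - 6 m\right)^{2}$)
$h{\left(E \right)} = - \frac{27}{-42 + E}$ ($h{\left(E \right)} = \frac{-46 + 19}{-42 + E} = - \frac{27}{-42 + E}$)
$\sqrt{12974 + h{\left(R{\left(0 \right)} \right)}} = \sqrt{12974 - \frac{27}{-42 + \left(14 + 0^{2} - 0\right)^{2}}} = \sqrt{12974 - \frac{27}{-42 + \left(14 + 0 + 0\right)^{2}}} = \sqrt{12974 - \frac{27}{-42 + 14^{2}}} = \sqrt{12974 - \frac{27}{-42 + 196}} = \sqrt{12974 - \frac{27}{154}} = \sqrt{\frac{1997969}{154}} = \frac{\sqrt{307687226}}{154}$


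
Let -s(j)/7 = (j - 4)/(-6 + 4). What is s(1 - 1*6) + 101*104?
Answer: 20945/2 ≈ 10473.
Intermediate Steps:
s(j) = -14 + 7*j/2 (s(j) = -7*(j - 4)/(-6 + 4) = -7*(-4 + j)/(-2) = -7*(-4 + j)*(-1)/2 = -7*(2 - j/2) = -14 + 7*j/2)
s(1 - 1*6) + 101*104 = (-14 + 7*(1 - 1*6)/2) + 101*104 = (-14 + 7*(1 - 6)/2) + 10504 = (-14 + (7/2)*(-5)) + 10504 = (-14 - 35/2) + 10504 = -63/2 + 10504 = 20945/2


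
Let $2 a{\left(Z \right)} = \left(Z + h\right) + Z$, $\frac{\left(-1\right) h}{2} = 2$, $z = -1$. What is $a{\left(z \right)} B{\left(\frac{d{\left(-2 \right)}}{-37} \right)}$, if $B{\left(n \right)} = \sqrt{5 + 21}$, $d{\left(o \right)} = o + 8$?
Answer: $- 3 \sqrt{26} \approx -15.297$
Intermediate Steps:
$h = -4$ ($h = \left(-2\right) 2 = -4$)
$d{\left(o \right)} = 8 + o$
$B{\left(n \right)} = \sqrt{26}$
$a{\left(Z \right)} = -2 + Z$ ($a{\left(Z \right)} = \frac{\left(Z - 4\right) + Z}{2} = \frac{\left(-4 + Z\right) + Z}{2} = \frac{-4 + 2 Z}{2} = -2 + Z$)
$a{\left(z \right)} B{\left(\frac{d{\left(-2 \right)}}{-37} \right)} = \left(-2 - 1\right) \sqrt{26} = - 3 \sqrt{26}$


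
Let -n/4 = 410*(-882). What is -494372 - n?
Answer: -1940852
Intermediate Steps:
n = 1446480 (n = -1640*(-882) = -4*(-361620) = 1446480)
-494372 - n = -494372 - 1*1446480 = -494372 - 1446480 = -1940852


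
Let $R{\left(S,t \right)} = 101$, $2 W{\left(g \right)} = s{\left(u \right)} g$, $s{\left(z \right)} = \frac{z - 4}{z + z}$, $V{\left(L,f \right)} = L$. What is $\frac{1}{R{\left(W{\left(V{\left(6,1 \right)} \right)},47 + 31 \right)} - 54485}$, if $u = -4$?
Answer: $- \frac{1}{54384} \approx -1.8388 \cdot 10^{-5}$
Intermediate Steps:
$s{\left(z \right)} = \frac{-4 + z}{2 z}$
$W{\left(g \right)} = \frac{g}{2}$ ($W{\left(g \right)} = \frac{\frac{-4 - 4}{2 \left(-4\right)} g}{2} = \frac{\frac{1}{2} \left(- \frac{1}{4}\right) \left(-8\right) g}{2} = \frac{1 g}{2} = \frac{g}{2}$)
$\frac{1}{R{\left(W{\left(V{\left(6,1 \right)} \right)},47 + 31 \right)} - 54485} = \frac{1}{101 - 54485} = \frac{1}{-54384} = - \frac{1}{54384}$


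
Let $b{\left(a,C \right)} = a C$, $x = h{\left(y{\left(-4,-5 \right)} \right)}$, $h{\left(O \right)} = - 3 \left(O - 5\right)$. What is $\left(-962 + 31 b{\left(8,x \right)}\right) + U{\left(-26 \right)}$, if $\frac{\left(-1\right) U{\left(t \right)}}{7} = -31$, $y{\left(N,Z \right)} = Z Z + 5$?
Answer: $-19345$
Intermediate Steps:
$y{\left(N,Z \right)} = 5 + Z^{2}$ ($y{\left(N,Z \right)} = Z^{2} + 5 = 5 + Z^{2}$)
$U{\left(t \right)} = 217$ ($U{\left(t \right)} = \left(-7\right) \left(-31\right) = 217$)
$h{\left(O \right)} = 15 - 3 O$ ($h{\left(O \right)} = - 3 \left(-5 + O\right) = 15 - 3 O$)
$x = -75$ ($x = 15 - 3 \left(5 + \left(-5\right)^{2}\right) = 15 - 3 \left(5 + 25\right) = 15 - 90 = -75$)
$b{\left(a,C \right)} = C a$
$\left(-962 + 31 b{\left(8,x \right)}\right) + U{\left(-26 \right)} = \left(-962 + 31 \left(\left(-75\right) 8\right)\right) + 217 = \left(-962 + 31 \left(-600\right)\right) + 217 = \left(-962 - 18600\right) + 217 = -19562 + 217 = -19345$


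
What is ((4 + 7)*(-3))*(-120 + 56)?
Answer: 2112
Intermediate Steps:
((4 + 7)*(-3))*(-120 + 56) = (11*(-3))*(-64) = -33*(-64) = 2112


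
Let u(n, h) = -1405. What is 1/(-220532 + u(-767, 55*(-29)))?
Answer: -1/221937 ≈ -4.5058e-6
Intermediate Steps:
1/(-220532 + u(-767, 55*(-29))) = 1/(-220532 - 1405) = 1/(-221937) = -1/221937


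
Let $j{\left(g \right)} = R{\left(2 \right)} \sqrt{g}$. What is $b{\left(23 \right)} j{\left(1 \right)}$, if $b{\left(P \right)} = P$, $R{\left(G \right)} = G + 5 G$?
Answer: $276$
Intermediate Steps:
$R{\left(G \right)} = 6 G$
$j{\left(g \right)} = 12 \sqrt{g}$ ($j{\left(g \right)} = 6 \cdot 2 \sqrt{g} = 12 \sqrt{g}$)
$b{\left(23 \right)} j{\left(1 \right)} = 23 \cdot 12 \sqrt{1} = 23 \cdot 12 \cdot 1 = 23 \cdot 12 = 276$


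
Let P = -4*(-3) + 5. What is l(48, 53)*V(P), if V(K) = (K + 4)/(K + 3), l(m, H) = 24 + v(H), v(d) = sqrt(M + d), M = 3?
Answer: 126/5 + 21*sqrt(14)/10 ≈ 33.057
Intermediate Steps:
v(d) = sqrt(3 + d)
l(m, H) = 24 + sqrt(3 + H)
P = 17 (P = 12 + 5 = 17)
V(K) = (4 + K)/(3 + K)
l(48, 53)*V(P) = (24 + sqrt(3 + 53))*((4 + 17)/(3 + 17)) = (24 + sqrt(56))*(21/20) = (24 + 2*sqrt(14))*((1/20)*21) = (24 + 2*sqrt(14))*(21/20) = 126/5 + 21*sqrt(14)/10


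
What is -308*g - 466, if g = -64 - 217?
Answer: 86082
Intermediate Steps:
g = -281
-308*g - 466 = -308*(-281) - 466 = 86548 - 466 = 86082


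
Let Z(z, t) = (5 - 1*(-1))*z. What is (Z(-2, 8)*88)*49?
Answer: -51744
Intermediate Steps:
Z(z, t) = 6*z (Z(z, t) = (5 + 1)*z = 6*z)
(Z(-2, 8)*88)*49 = ((6*(-2))*88)*49 = -12*88*49 = -1056*49 = -51744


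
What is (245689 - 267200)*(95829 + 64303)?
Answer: -3444599452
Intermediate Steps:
(245689 - 267200)*(95829 + 64303) = -21511*160132 = -3444599452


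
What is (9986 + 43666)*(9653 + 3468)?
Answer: 703967892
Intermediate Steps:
(9986 + 43666)*(9653 + 3468) = 53652*13121 = 703967892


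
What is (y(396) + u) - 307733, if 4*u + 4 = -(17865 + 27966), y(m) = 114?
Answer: -1276311/4 ≈ -3.1908e+5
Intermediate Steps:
u = -45835/4 (u = -1 + (-(17865 + 27966))/4 = -1 + (-1*45831)/4 = -1 + (¼)*(-45831) = -1 - 45831/4 = -45835/4 ≈ -11459.)
(y(396) + u) - 307733 = (114 - 45835/4) - 307733 = -45379/4 - 307733 = -1276311/4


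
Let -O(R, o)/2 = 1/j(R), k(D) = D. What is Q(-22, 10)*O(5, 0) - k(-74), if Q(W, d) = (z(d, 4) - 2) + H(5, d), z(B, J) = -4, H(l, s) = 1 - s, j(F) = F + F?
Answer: 77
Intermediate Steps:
j(F) = 2*F
Q(W, d) = -5 - d (Q(W, d) = (-4 - 2) + (1 - d) = -6 + (1 - d) = -5 - d)
O(R, o) = -1/R (O(R, o) = -2*1/(2*R) = -1/R)
Q(-22, 10)*O(5, 0) - k(-74) = (-5 - 1*10)*(-1/5) - 1*(-74) = (-5 - 10)*(-1*1/5) + 74 = -15*(-1/5) + 74 = 3 + 74 = 77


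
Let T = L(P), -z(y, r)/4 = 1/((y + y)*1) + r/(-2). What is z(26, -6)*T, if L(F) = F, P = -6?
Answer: 942/13 ≈ 72.462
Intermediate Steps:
z(y, r) = -2/y + 2*r (z(y, r) = -4*(1/((y + y)*1) + r/(-2)) = -4*(1/(2*y) + r*(-1/2)) = -4*((1/(2*y))*1 - r/2) = -4*(1/(2*y) - r/2) = -2/y + 2*r)
T = -6
z(26, -6)*T = (-2/26 + 2*(-6))*(-6) = (-2*1/26 - 12)*(-6) = (-1/13 - 12)*(-6) = -157/13*(-6) = 942/13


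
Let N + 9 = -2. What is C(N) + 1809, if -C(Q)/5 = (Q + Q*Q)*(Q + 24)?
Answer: -5341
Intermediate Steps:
N = -11 (N = -9 - 2 = -11)
C(Q) = -5*(24 + Q)*(Q + Q²) (C(Q) = -5*(Q + Q*Q)*(Q + 24) = -5*(Q + Q²)*(24 + Q) = -5*(24 + Q)*(Q + Q²))
C(N) + 1809 = -5*(-11)*(24 + (-11)² + 25*(-11)) + 1809 = -5*(-11)*(24 + 121 - 275) + 1809 = -5*(-11)*(-130) + 1809 = -7150 + 1809 = -5341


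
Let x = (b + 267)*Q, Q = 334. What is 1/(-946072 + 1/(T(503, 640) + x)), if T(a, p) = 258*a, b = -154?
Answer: -167516/158482197151 ≈ -1.0570e-6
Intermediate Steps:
x = 37742 (x = (-154 + 267)*334 = 113*334 = 37742)
1/(-946072 + 1/(T(503, 640) + x)) = 1/(-946072 + 1/(258*503 + 37742)) = 1/(-946072 + 1/(129774 + 37742)) = 1/(-946072 + 1/167516) = 1/(-158482197151/167516) = -167516/158482197151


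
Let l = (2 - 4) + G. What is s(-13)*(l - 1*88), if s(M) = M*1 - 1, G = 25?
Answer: 910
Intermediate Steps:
s(M) = -1 + M (s(M) = M - 1 = -1 + M)
l = 23 (l = (2 - 4) + 25 = -2 + 25 = 23)
s(-13)*(l - 1*88) = (-1 - 13)*(23 - 1*88) = -14*(23 - 88) = -14*(-65) = 910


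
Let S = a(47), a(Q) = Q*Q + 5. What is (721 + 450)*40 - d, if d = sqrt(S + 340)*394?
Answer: 46840 - 394*sqrt(2554) ≈ 26928.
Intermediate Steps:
a(Q) = 5 + Q**2 (a(Q) = Q**2 + 5 = 5 + Q**2)
S = 2214 (S = 5 + 47**2 = 5 + 2209 = 2214)
d = 394*sqrt(2554) (d = sqrt(2214 + 340)*394 = sqrt(2554)*394 = 394*sqrt(2554) ≈ 19912.)
(721 + 450)*40 - d = (721 + 450)*40 - 394*sqrt(2554) = 1171*40 - 394*sqrt(2554) = 46840 - 394*sqrt(2554)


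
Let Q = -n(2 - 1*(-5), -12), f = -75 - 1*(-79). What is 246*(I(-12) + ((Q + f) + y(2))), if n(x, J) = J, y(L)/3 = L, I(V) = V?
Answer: 2460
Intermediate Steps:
y(L) = 3*L
f = 4 (f = -75 + 79 = 4)
Q = 12 (Q = -1*(-12) = 12)
246*(I(-12) + ((Q + f) + y(2))) = 246*(-12 + ((12 + 4) + 3*2)) = 246*(-12 + (16 + 6)) = 246*(-12 + 22) = 246*10 = 2460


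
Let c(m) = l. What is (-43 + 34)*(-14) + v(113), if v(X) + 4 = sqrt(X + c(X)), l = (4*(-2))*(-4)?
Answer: 122 + sqrt(145) ≈ 134.04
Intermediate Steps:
l = 32 (l = -8*(-4) = 32)
c(m) = 32
v(X) = -4 + sqrt(32 + X) (v(X) = -4 + sqrt(X + 32) = -4 + sqrt(32 + X))
(-43 + 34)*(-14) + v(113) = (-43 + 34)*(-14) + (-4 + sqrt(32 + 113)) = -9*(-14) + (-4 + sqrt(145)) = 126 + (-4 + sqrt(145)) = 122 + sqrt(145)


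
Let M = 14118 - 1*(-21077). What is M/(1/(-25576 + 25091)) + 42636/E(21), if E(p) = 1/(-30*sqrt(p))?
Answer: -17069575 - 1279080*sqrt(21) ≈ -2.2931e+7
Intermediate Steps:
M = 35195 (M = 14118 + 21077 = 35195)
E(p) = -1/(30*sqrt(p))
M/(1/(-25576 + 25091)) + 42636/E(21) = 35195/(1/(-25576 + 25091)) + 42636/((-sqrt(21)/630)) = 35195/(1/(-485)) + 42636/((-sqrt(21)/630)) = 35195/(-1/485) + 42636/((-sqrt(21)/630)) = 35195*(-485) + 42636*(-30*sqrt(21)) = -17069575 - 1279080*sqrt(21)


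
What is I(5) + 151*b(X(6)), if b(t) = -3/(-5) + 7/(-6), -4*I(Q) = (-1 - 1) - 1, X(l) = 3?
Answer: -5089/60 ≈ -84.817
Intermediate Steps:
I(Q) = ¾ (I(Q) = -((-1 - 1) - 1)/4 = -(-2 - 1)/4 = -¼*(-3) = ¾)
b(t) = -17/30 (b(t) = -3*(-⅕) + 7*(-⅙) = ⅗ - 7/6 = -17/30)
I(5) + 151*b(X(6)) = ¾ + 151*(-17/30) = ¾ - 2567/30 = -5089/60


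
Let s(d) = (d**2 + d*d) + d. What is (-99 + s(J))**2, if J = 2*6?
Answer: 40401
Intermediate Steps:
J = 12
s(d) = d + 2*d**2 (s(d) = (d**2 + d**2) + d = 2*d**2 + d = d + 2*d**2)
(-99 + s(J))**2 = (-99 + 12*(1 + 2*12))**2 = (-99 + 12*(1 + 24))**2 = (-99 + 12*25)**2 = (-99 + 300)**2 = 201**2 = 40401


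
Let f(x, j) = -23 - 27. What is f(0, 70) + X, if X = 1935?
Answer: 1885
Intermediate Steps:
f(x, j) = -50
f(0, 70) + X = -50 + 1935 = 1885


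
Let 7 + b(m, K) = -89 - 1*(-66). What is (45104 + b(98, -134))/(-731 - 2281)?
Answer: -22537/1506 ≈ -14.965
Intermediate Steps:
b(m, K) = -30 (b(m, K) = -7 + (-89 - 1*(-66)) = -7 + (-89 + 66) = -7 - 23 = -30)
(45104 + b(98, -134))/(-731 - 2281) = (45104 - 30)/(-731 - 2281) = 45074/(-3012) = 45074*(-1/3012) = -22537/1506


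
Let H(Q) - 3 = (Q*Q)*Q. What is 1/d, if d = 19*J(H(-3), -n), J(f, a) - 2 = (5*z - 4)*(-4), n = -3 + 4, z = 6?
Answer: -1/1938 ≈ -0.00051600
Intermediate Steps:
n = 1
H(Q) = 3 + Q**3 (H(Q) = 3 + (Q*Q)*Q = 3 + Q**2*Q = 3 + Q**3)
J(f, a) = -102 (J(f, a) = 2 + (5*6 - 4)*(-4) = 2 + (30 - 4)*(-4) = 2 + 26*(-4) = 2 - 104 = -102)
d = -1938 (d = 19*(-102) = -1938)
1/d = 1/(-1938) = -1/1938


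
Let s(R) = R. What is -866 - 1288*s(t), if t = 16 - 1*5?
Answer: -15034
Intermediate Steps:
t = 11 (t = 16 - 5 = 11)
-866 - 1288*s(t) = -866 - 1288*11 = -866 - 14168 = -15034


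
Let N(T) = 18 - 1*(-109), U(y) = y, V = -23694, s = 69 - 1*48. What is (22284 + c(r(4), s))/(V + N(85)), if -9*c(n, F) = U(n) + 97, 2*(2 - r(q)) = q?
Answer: -200459/212103 ≈ -0.94510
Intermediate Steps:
r(q) = 2 - q/2
s = 21 (s = 69 - 48 = 21)
c(n, F) = -97/9 - n/9 (c(n, F) = -(n + 97)/9 = -(97 + n)/9 = -97/9 - n/9)
N(T) = 127 (N(T) = 18 + 109 = 127)
(22284 + c(r(4), s))/(V + N(85)) = (22284 + (-97/9 - (2 - 1/2*4)/9))/(-23694 + 127) = (22284 + (-97/9 - (2 - 2)/9))/(-23567) = (22284 + (-97/9 - 1/9*0))*(-1/23567) = (22284 + (-97/9 + 0))*(-1/23567) = (22284 - 97/9)*(-1/23567) = (200459/9)*(-1/23567) = -200459/212103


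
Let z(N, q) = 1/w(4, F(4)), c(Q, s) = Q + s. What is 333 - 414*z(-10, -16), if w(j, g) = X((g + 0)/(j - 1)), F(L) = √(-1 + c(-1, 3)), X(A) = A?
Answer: -909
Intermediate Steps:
F(L) = 1 (F(L) = √(-1 + (-1 + 3)) = √(-1 + 2) = √1 = 1)
w(j, g) = g/(-1 + j) (w(j, g) = (g + 0)/(j - 1) = g/(-1 + j))
z(N, q) = 3 (z(N, q) = 1/(1/(-1 + 4)) = 1/(1/3) = 1/(1*(⅓)) = 1/(⅓) = 3)
333 - 414*z(-10, -16) = 333 - 414*3 = 333 - 1242 = -909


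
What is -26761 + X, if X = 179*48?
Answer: -18169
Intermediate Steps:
X = 8592
-26761 + X = -26761 + 8592 = -18169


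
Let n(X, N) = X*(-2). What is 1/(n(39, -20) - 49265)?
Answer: -1/49343 ≈ -2.0266e-5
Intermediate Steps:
n(X, N) = -2*X
1/(n(39, -20) - 49265) = 1/(-2*39 - 49265) = 1/(-78 - 49265) = 1/(-49343) = -1/49343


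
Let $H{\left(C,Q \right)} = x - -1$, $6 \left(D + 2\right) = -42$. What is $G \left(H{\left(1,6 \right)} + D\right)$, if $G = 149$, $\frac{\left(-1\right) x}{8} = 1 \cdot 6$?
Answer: $-8344$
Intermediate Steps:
$x = -48$ ($x = - 8 \cdot 1 \cdot 6 = \left(-8\right) 6 = -48$)
$D = -9$ ($D = -2 + \frac{1}{6} \left(-42\right) = -2 - 7 = -9$)
$H{\left(C,Q \right)} = -47$ ($H{\left(C,Q \right)} = -48 - -1 = -48 + 1 = -47$)
$G \left(H{\left(1,6 \right)} + D\right) = 149 \left(-47 - 9\right) = 149 \left(-56\right) = -8344$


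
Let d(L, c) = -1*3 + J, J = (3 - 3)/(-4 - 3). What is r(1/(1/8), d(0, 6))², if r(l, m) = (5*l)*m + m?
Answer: 15129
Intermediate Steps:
J = 0 (J = 0/(-7) = 0*(-⅐) = 0)
d(L, c) = -3 (d(L, c) = -1*3 + 0 = -3 + 0 = -3)
r(l, m) = m + 5*l*m (r(l, m) = 5*l*m + m = m + 5*l*m)
r(1/(1/8), d(0, 6))² = (-3*(1 + 5/(1/8)))² = (-3*(1 + 5/(⅛)))² = (-3*(1 + 5*8))² = (-3*(1 + 40))² = (-3*41)² = (-123)² = 15129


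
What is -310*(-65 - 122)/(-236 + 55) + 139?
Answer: -32811/181 ≈ -181.28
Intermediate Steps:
-310*(-65 - 122)/(-236 + 55) + 139 = -(-57970)/(-181) + 139 = -(-57970)*(-1)/181 + 139 = -310*187/181 + 139 = -57970/181 + 139 = -32811/181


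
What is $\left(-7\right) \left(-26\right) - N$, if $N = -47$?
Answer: $229$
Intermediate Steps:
$\left(-7\right) \left(-26\right) - N = \left(-7\right) \left(-26\right) - -47 = 182 + 47 = 229$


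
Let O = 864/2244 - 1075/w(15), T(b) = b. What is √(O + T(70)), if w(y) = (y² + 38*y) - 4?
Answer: √1510249876289/147917 ≈ 8.3082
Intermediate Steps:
w(y) = -4 + y² + 38*y
O = -144073/147917 (O = 864/2244 - 1075/(-4 + 15² + 38*15) = 864*(1/2244) - 1075/(-4 + 225 + 570) = 72/187 - 1075/791 = -144073/147917 ≈ -0.97401)
√(O + T(70)) = √(-144073/147917 + 70) = √(10210117/147917) = √1510249876289/147917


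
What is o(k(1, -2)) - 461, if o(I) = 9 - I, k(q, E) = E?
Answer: -450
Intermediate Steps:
o(k(1, -2)) - 461 = (9 - 1*(-2)) - 461 = (9 + 2) - 461 = 11 - 461 = -450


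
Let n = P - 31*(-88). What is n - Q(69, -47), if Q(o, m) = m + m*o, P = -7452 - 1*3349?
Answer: -4783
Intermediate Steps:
P = -10801 (P = -7452 - 3349 = -10801)
n = -8073 (n = -10801 - 31*(-88) = -10801 + 2728 = -8073)
n - Q(69, -47) = -8073 - (-47)*(1 + 69) = -8073 - (-47)*70 = -8073 - 1*(-3290) = -8073 + 3290 = -4783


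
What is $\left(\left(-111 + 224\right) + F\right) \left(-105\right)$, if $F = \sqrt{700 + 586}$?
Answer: $-11865 - 105 \sqrt{1286} \approx -15630.0$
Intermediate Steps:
$F = \sqrt{1286} \approx 35.861$
$\left(\left(-111 + 224\right) + F\right) \left(-105\right) = \left(\left(-111 + 224\right) + \sqrt{1286}\right) \left(-105\right) = \left(113 + \sqrt{1286}\right) \left(-105\right) = -11865 - 105 \sqrt{1286}$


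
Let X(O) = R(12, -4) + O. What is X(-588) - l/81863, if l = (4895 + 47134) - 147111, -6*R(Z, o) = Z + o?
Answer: -144448538/245589 ≈ -588.17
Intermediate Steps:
R(Z, o) = -Z/6 - o/6 (R(Z, o) = -(Z + o)/6 = -Z/6 - o/6)
l = -95082 (l = 52029 - 147111 = -95082)
X(O) = -4/3 + O (X(O) = (-⅙*12 - ⅙*(-4)) + O = (-2 + ⅔) + O = -4/3 + O)
X(-588) - l/81863 = (-4/3 - 588) - (-95082)/81863 = -1768/3 - (-95082)/81863 = -1768/3 - 1*(-95082/81863) = -1768/3 + 95082/81863 = -144448538/245589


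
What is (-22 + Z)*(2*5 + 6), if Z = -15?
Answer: -592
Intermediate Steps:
(-22 + Z)*(2*5 + 6) = (-22 - 15)*(2*5 + 6) = -37*(10 + 6) = -37*16 = -592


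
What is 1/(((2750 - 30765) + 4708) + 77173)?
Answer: 1/53866 ≈ 1.8565e-5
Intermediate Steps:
1/(((2750 - 30765) + 4708) + 77173) = 1/((-28015 + 4708) + 77173) = 1/(-23307 + 77173) = 1/53866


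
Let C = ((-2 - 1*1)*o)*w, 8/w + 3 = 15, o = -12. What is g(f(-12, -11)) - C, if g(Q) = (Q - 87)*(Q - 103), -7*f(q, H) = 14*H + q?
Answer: 244689/49 ≈ 4993.7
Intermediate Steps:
f(q, H) = -2*H - q/7 (f(q, H) = -(14*H + q)/7 = -(q + 14*H)/7 = -2*H - q/7)
w = ⅔ (w = 8/(-3 + 15) = 8/12 = 8*(1/12) = ⅔ ≈ 0.66667)
g(Q) = (-103 + Q)*(-87 + Q) (g(Q) = (-87 + Q)*(-103 + Q) = (-103 + Q)*(-87 + Q))
C = 24 (C = ((-2 - 1*1)*(-12))*(⅔) = ((-2 - 1)*(-12))*(⅔) = -3*(-12)*(⅔) = 36*(⅔) = 24)
g(f(-12, -11)) - C = (8961 + (-2*(-11) - ⅐*(-12))² - 190*(-2*(-11) - ⅐*(-12))) - 1*24 = (8961 + (22 + 12/7)² - 190*(22 + 12/7)) - 24 = (8961 + (166/7)² - 190*166/7) - 24 = (8961 + 27556/49 - 31540/7) - 24 = 245865/49 - 24 = 244689/49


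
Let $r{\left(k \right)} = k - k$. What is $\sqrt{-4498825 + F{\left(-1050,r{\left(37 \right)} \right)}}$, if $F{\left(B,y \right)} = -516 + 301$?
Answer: $4 i \sqrt{281190} \approx 2121.1 i$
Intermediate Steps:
$r{\left(k \right)} = 0$
$F{\left(B,y \right)} = -215$
$\sqrt{-4498825 + F{\left(-1050,r{\left(37 \right)} \right)}} = \sqrt{-4498825 - 215} = \sqrt{-4499040} = 4 i \sqrt{281190}$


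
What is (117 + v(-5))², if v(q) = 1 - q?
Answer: 15129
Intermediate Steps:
(117 + v(-5))² = (117 + (1 - 1*(-5)))² = (117 + (1 + 5))² = (117 + 6)² = 123² = 15129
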